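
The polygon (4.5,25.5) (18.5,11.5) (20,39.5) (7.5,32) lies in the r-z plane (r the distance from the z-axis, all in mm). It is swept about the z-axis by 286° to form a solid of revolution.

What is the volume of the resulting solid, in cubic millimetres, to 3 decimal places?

Volume = 16338.475 mm³

Profile (r,z), 4 vertices: (4.5,25.5) (18.5,11.5) (20,39.5) (7.5,32)
edge 0: (4.5,25.5)→(18.5,11.5)  cross = 4.5·11.5 − 18.5·25.5 = -420.0000; (r_i+r_j)·cross = 23·-420.0000 = -9660.0000
edge 1: (18.5,11.5)→(20,39.5)  cross = 18.5·39.5 − 20·11.5 = 500.7500; (r_i+r_j)·cross = 38.5·500.7500 = 19278.8750
edge 2: (20,39.5)→(7.5,32)  cross = 20·32 − 7.5·39.5 = 343.7500; (r_i+r_j)·cross = 27.5·343.7500 = 9453.1250
edge 3: (7.5,32)→(4.5,25.5)  cross = 7.5·25.5 − 4.5·32 = 47.2500; (r_i+r_j)·cross = 12·47.2500 = 567.0000
Σcross = 471.7500 → A = |Σcross|/2 = 235.8750 mm²
Σ(r_i+r_j)·cross = 19639.0000 → first moment M = |Σ|/6 = 3273.1667
R_c = M/A = 3273.1667/235.8750 = 13.8767 mm
θ = 286° = 4.991642 rad
V = θ·R_c·A = 4.991642·13.8767·235.8750 = 16338.475 mm³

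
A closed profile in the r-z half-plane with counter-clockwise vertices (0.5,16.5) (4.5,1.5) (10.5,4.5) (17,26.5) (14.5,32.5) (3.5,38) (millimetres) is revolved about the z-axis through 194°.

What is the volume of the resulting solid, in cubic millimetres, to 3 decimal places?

Profile (r,z), 6 vertices: (0.5,16.5) (4.5,1.5) (10.5,4.5) (17,26.5) (14.5,32.5) (3.5,38)
edge 0: (0.5,16.5)→(4.5,1.5)  cross = 0.5·1.5 − 4.5·16.5 = -73.5000; (r_i+r_j)·cross = 5·-73.5000 = -367.5000
edge 1: (4.5,1.5)→(10.5,4.5)  cross = 4.5·4.5 − 10.5·1.5 = 4.5000; (r_i+r_j)·cross = 15·4.5000 = 67.5000
edge 2: (10.5,4.5)→(17,26.5)  cross = 10.5·26.5 − 17·4.5 = 201.7500; (r_i+r_j)·cross = 27.5·201.7500 = 5548.1250
edge 3: (17,26.5)→(14.5,32.5)  cross = 17·32.5 − 14.5·26.5 = 168.2500; (r_i+r_j)·cross = 31.5·168.2500 = 5299.8750
edge 4: (14.5,32.5)→(3.5,38)  cross = 14.5·38 − 3.5·32.5 = 437.2500; (r_i+r_j)·cross = 18·437.2500 = 7870.5000
edge 5: (3.5,38)→(0.5,16.5)  cross = 3.5·16.5 − 0.5·38 = 38.7500; (r_i+r_j)·cross = 4·38.7500 = 155.0000
Σcross = 777.0000 → A = |Σcross|/2 = 388.5000 mm²
Σ(r_i+r_j)·cross = 18573.5000 → first moment M = |Σ|/6 = 3095.5833
R_c = M/A = 3095.5833/388.5000 = 7.9680 mm
θ = 194° = 3.385939 rad
V = θ·R_c·A = 3.385939·7.9680·388.5000 = 10481.456 mm³

Volume = 10481.456 mm³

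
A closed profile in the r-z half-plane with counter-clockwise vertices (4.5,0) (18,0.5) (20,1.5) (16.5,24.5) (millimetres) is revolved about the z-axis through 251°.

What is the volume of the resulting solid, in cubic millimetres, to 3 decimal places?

Volume = 11216.978 mm³

Profile (r,z), 4 vertices: (4.5,0) (18,0.5) (20,1.5) (16.5,24.5)
edge 0: (4.5,0)→(18,0.5)  cross = 4.5·0.5 − 18·0 = 2.2500; (r_i+r_j)·cross = 22.5·2.2500 = 50.6250
edge 1: (18,0.5)→(20,1.5)  cross = 18·1.5 − 20·0.5 = 17.0000; (r_i+r_j)·cross = 38·17.0000 = 646.0000
edge 2: (20,1.5)→(16.5,24.5)  cross = 20·24.5 − 16.5·1.5 = 465.2500; (r_i+r_j)·cross = 36.5·465.2500 = 16981.6250
edge 3: (16.5,24.5)→(4.5,0)  cross = 16.5·0 − 4.5·24.5 = -110.2500; (r_i+r_j)·cross = 21·-110.2500 = -2315.2500
Σcross = 374.2500 → A = |Σcross|/2 = 187.1250 mm²
Σ(r_i+r_j)·cross = 15363.0000 → first moment M = |Σ|/6 = 2560.5000
R_c = M/A = 2560.5000/187.1250 = 13.6834 mm
θ = 251° = 4.380776 rad
V = θ·R_c·A = 4.380776·13.6834·187.1250 = 11216.978 mm³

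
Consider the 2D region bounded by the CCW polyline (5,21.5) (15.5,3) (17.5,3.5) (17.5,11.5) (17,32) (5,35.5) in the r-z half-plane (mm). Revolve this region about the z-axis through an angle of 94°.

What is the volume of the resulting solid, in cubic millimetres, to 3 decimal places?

Volume = 5486.711 mm³

Profile (r,z), 6 vertices: (5,21.5) (15.5,3) (17.5,3.5) (17.5,11.5) (17,32) (5,35.5)
edge 0: (5,21.5)→(15.5,3)  cross = 5·3 − 15.5·21.5 = -318.2500; (r_i+r_j)·cross = 20.5·-318.2500 = -6524.1250
edge 1: (15.5,3)→(17.5,3.5)  cross = 15.5·3.5 − 17.5·3 = 1.7500; (r_i+r_j)·cross = 33·1.7500 = 57.7500
edge 2: (17.5,3.5)→(17.5,11.5)  cross = 17.5·11.5 − 17.5·3.5 = 140.0000; (r_i+r_j)·cross = 35·140.0000 = 4900.0000
edge 3: (17.5,11.5)→(17,32)  cross = 17.5·32 − 17·11.5 = 364.5000; (r_i+r_j)·cross = 34.5·364.5000 = 12575.2500
edge 4: (17,32)→(5,35.5)  cross = 17·35.5 − 5·32 = 443.5000; (r_i+r_j)·cross = 22·443.5000 = 9757.0000
edge 5: (5,35.5)→(5,21.5)  cross = 5·21.5 − 5·35.5 = -70.0000; (r_i+r_j)·cross = 10·-70.0000 = -700.0000
Σcross = 561.5000 → A = |Σcross|/2 = 280.7500 mm²
Σ(r_i+r_j)·cross = 20065.8750 → first moment M = |Σ|/6 = 3344.3125
R_c = M/A = 3344.3125/280.7500 = 11.9121 mm
θ = 94° = 1.640609 rad
V = θ·R_c·A = 1.640609·11.9121·280.7500 = 5486.711 mm³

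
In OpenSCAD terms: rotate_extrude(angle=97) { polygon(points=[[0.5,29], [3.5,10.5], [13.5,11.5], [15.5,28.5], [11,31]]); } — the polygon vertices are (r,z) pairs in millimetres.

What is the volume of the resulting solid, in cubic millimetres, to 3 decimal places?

Volume = 3327.743 mm³

Profile (r,z), 5 vertices: (0.5,29) (3.5,10.5) (13.5,11.5) (15.5,28.5) (11,31)
edge 0: (0.5,29)→(3.5,10.5)  cross = 0.5·10.5 − 3.5·29 = -96.2500; (r_i+r_j)·cross = 4·-96.2500 = -385.0000
edge 1: (3.5,10.5)→(13.5,11.5)  cross = 3.5·11.5 − 13.5·10.5 = -101.5000; (r_i+r_j)·cross = 17·-101.5000 = -1725.5000
edge 2: (13.5,11.5)→(15.5,28.5)  cross = 13.5·28.5 − 15.5·11.5 = 206.5000; (r_i+r_j)·cross = 29·206.5000 = 5988.5000
edge 3: (15.5,28.5)→(11,31)  cross = 15.5·31 − 11·28.5 = 167.0000; (r_i+r_j)·cross = 26.5·167.0000 = 4425.5000
edge 4: (11,31)→(0.5,29)  cross = 11·29 − 0.5·31 = 303.5000; (r_i+r_j)·cross = 11.5·303.5000 = 3490.2500
Σcross = 479.2500 → A = |Σcross|/2 = 239.6250 mm²
Σ(r_i+r_j)·cross = 11793.7500 → first moment M = |Σ|/6 = 1965.6250
R_c = M/A = 1965.6250/239.6250 = 8.2029 mm
θ = 97° = 1.692969 rad
V = θ·R_c·A = 1.692969·8.2029·239.6250 = 3327.743 mm³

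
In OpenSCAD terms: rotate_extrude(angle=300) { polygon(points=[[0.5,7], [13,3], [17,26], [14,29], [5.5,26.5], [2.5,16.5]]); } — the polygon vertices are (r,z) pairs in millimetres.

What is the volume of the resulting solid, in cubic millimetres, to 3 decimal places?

Volume = 13743.377 mm³

Profile (r,z), 6 vertices: (0.5,7) (13,3) (17,26) (14,29) (5.5,26.5) (2.5,16.5)
edge 0: (0.5,7)→(13,3)  cross = 0.5·3 − 13·7 = -89.5000; (r_i+r_j)·cross = 13.5·-89.5000 = -1208.2500
edge 1: (13,3)→(17,26)  cross = 13·26 − 17·3 = 287.0000; (r_i+r_j)·cross = 30·287.0000 = 8610.0000
edge 2: (17,26)→(14,29)  cross = 17·29 − 14·26 = 129.0000; (r_i+r_j)·cross = 31·129.0000 = 3999.0000
edge 3: (14,29)→(5.5,26.5)  cross = 14·26.5 − 5.5·29 = 211.5000; (r_i+r_j)·cross = 19.5·211.5000 = 4124.2500
edge 4: (5.5,26.5)→(2.5,16.5)  cross = 5.5·16.5 − 2.5·26.5 = 24.5000; (r_i+r_j)·cross = 8·24.5000 = 196.0000
edge 5: (2.5,16.5)→(0.5,7)  cross = 2.5·7 − 0.5·16.5 = 9.2500; (r_i+r_j)·cross = 3·9.2500 = 27.7500
Σcross = 571.7500 → A = |Σcross|/2 = 285.8750 mm²
Σ(r_i+r_j)·cross = 15748.7500 → first moment M = |Σ|/6 = 2624.7917
R_c = M/A = 2624.7917/285.8750 = 9.1816 mm
θ = 300° = 5.235988 rad
V = θ·R_c·A = 5.235988·9.1816·285.8750 = 13743.377 mm³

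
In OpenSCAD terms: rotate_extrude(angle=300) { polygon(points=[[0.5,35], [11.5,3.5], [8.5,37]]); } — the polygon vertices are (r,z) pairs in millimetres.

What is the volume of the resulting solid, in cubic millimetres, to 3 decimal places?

Volume = 4901.757 mm³

Profile (r,z), 3 vertices: (0.5,35) (11.5,3.5) (8.5,37)
edge 0: (0.5,35)→(11.5,3.5)  cross = 0.5·3.5 − 11.5·35 = -400.7500; (r_i+r_j)·cross = 12·-400.7500 = -4809.0000
edge 1: (11.5,3.5)→(8.5,37)  cross = 11.5·37 − 8.5·3.5 = 395.7500; (r_i+r_j)·cross = 20·395.7500 = 7915.0000
edge 2: (8.5,37)→(0.5,35)  cross = 8.5·35 − 0.5·37 = 279.0000; (r_i+r_j)·cross = 9·279.0000 = 2511.0000
Σcross = 274.0000 → A = |Σcross|/2 = 137.0000 mm²
Σ(r_i+r_j)·cross = 5617.0000 → first moment M = |Σ|/6 = 936.1667
R_c = M/A = 936.1667/137.0000 = 6.8333 mm
θ = 300° = 5.235988 rad
V = θ·R_c·A = 5.235988·6.8333·137.0000 = 4901.757 mm³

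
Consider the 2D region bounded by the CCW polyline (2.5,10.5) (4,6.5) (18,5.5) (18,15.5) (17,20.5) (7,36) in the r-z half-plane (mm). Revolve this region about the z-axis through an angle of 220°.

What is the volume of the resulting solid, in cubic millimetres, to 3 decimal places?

Profile (r,z), 6 vertices: (2.5,10.5) (4,6.5) (18,5.5) (18,15.5) (17,20.5) (7,36)
edge 0: (2.5,10.5)→(4,6.5)  cross = 2.5·6.5 − 4·10.5 = -25.7500; (r_i+r_j)·cross = 6.5·-25.7500 = -167.3750
edge 1: (4,6.5)→(18,5.5)  cross = 4·5.5 − 18·6.5 = -95.0000; (r_i+r_j)·cross = 22·-95.0000 = -2090.0000
edge 2: (18,5.5)→(18,15.5)  cross = 18·15.5 − 18·5.5 = 180.0000; (r_i+r_j)·cross = 36·180.0000 = 6480.0000
edge 3: (18,15.5)→(17,20.5)  cross = 18·20.5 − 17·15.5 = 105.5000; (r_i+r_j)·cross = 35·105.5000 = 3692.5000
edge 4: (17,20.5)→(7,36)  cross = 17·36 − 7·20.5 = 468.5000; (r_i+r_j)·cross = 24·468.5000 = 11244.0000
edge 5: (7,36)→(2.5,10.5)  cross = 7·10.5 − 2.5·36 = -16.5000; (r_i+r_j)·cross = 9.5·-16.5000 = -156.7500
Σcross = 616.7500 → A = |Σcross|/2 = 308.3750 mm²
Σ(r_i+r_j)·cross = 19002.3750 → first moment M = |Σ|/6 = 3167.0625
R_c = M/A = 3167.0625/308.3750 = 10.2702 mm
θ = 220° = 3.839724 rad
V = θ·R_c·A = 3.839724·10.2702·308.3750 = 12160.647 mm³

Volume = 12160.647 mm³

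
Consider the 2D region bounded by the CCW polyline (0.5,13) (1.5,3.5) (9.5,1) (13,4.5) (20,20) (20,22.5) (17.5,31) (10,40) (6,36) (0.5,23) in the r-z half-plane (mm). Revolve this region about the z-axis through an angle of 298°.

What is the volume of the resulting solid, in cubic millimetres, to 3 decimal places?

Volume = 25831.170 mm³

Profile (r,z), 10 vertices: (0.5,13) (1.5,3.5) (9.5,1) (13,4.5) (20,20) (20,22.5) (17.5,31) (10,40) (6,36) (0.5,23)
edge 0: (0.5,13)→(1.5,3.5)  cross = 0.5·3.5 − 1.5·13 = -17.7500; (r_i+r_j)·cross = 2·-17.7500 = -35.5000
edge 1: (1.5,3.5)→(9.5,1)  cross = 1.5·1 − 9.5·3.5 = -31.7500; (r_i+r_j)·cross = 11·-31.7500 = -349.2500
edge 2: (9.5,1)→(13,4.5)  cross = 9.5·4.5 − 13·1 = 29.7500; (r_i+r_j)·cross = 22.5·29.7500 = 669.3750
edge 3: (13,4.5)→(20,20)  cross = 13·20 − 20·4.5 = 170.0000; (r_i+r_j)·cross = 33·170.0000 = 5610.0000
edge 4: (20,20)→(20,22.5)  cross = 20·22.5 − 20·20 = 50.0000; (r_i+r_j)·cross = 40·50.0000 = 2000.0000
edge 5: (20,22.5)→(17.5,31)  cross = 20·31 − 17.5·22.5 = 226.2500; (r_i+r_j)·cross = 37.5·226.2500 = 8484.3750
edge 6: (17.5,31)→(10,40)  cross = 17.5·40 − 10·31 = 390.0000; (r_i+r_j)·cross = 27.5·390.0000 = 10725.0000
edge 7: (10,40)→(6,36)  cross = 10·36 − 6·40 = 120.0000; (r_i+r_j)·cross = 16·120.0000 = 1920.0000
edge 8: (6,36)→(0.5,23)  cross = 6·23 − 0.5·36 = 120.0000; (r_i+r_j)·cross = 6.5·120.0000 = 780.0000
edge 9: (0.5,23)→(0.5,13)  cross = 0.5·13 − 0.5·23 = -5.0000; (r_i+r_j)·cross = 1·-5.0000 = -5.0000
Σcross = 1051.5000 → A = |Σcross|/2 = 525.7500 mm²
Σ(r_i+r_j)·cross = 29799.0000 → first moment M = |Σ|/6 = 4966.5000
R_c = M/A = 4966.5000/525.7500 = 9.4465 mm
θ = 298° = 5.201081 rad
V = θ·R_c·A = 5.201081·9.4465·525.7500 = 25831.170 mm³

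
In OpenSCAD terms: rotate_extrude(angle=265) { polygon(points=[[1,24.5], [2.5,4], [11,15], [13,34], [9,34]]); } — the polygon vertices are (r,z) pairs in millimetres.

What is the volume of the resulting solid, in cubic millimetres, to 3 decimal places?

Profile (r,z), 5 vertices: (1,24.5) (2.5,4) (11,15) (13,34) (9,34)
edge 0: (1,24.5)→(2.5,4)  cross = 1·4 − 2.5·24.5 = -57.2500; (r_i+r_j)·cross = 3.5·-57.2500 = -200.3750
edge 1: (2.5,4)→(11,15)  cross = 2.5·15 − 11·4 = -6.5000; (r_i+r_j)·cross = 13.5·-6.5000 = -87.7500
edge 2: (11,15)→(13,34)  cross = 11·34 − 13·15 = 179.0000; (r_i+r_j)·cross = 24·179.0000 = 4296.0000
edge 3: (13,34)→(9,34)  cross = 13·34 − 9·34 = 136.0000; (r_i+r_j)·cross = 22·136.0000 = 2992.0000
edge 4: (9,34)→(1,24.5)  cross = 9·24.5 − 1·34 = 186.5000; (r_i+r_j)·cross = 10·186.5000 = 1865.0000
Σcross = 437.7500 → A = |Σcross|/2 = 218.8750 mm²
Σ(r_i+r_j)·cross = 8864.8750 → first moment M = |Σ|/6 = 1477.4792
R_c = M/A = 1477.4792/218.8750 = 6.7503 mm
θ = 265° = 4.625123 rad
V = θ·R_c·A = 4.625123·6.7503·218.8750 = 6833.522 mm³

Volume = 6833.522 mm³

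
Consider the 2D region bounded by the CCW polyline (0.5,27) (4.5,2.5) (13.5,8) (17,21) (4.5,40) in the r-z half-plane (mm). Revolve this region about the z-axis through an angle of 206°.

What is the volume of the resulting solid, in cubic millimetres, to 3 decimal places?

Volume = 10207.129 mm³

Profile (r,z), 5 vertices: (0.5,27) (4.5,2.5) (13.5,8) (17,21) (4.5,40)
edge 0: (0.5,27)→(4.5,2.5)  cross = 0.5·2.5 − 4.5·27 = -120.2500; (r_i+r_j)·cross = 5·-120.2500 = -601.2500
edge 1: (4.5,2.5)→(13.5,8)  cross = 4.5·8 − 13.5·2.5 = 2.2500; (r_i+r_j)·cross = 18·2.2500 = 40.5000
edge 2: (13.5,8)→(17,21)  cross = 13.5·21 − 17·8 = 147.5000; (r_i+r_j)·cross = 30.5·147.5000 = 4498.7500
edge 3: (17,21)→(4.5,40)  cross = 17·40 − 4.5·21 = 585.5000; (r_i+r_j)·cross = 21.5·585.5000 = 12588.2500
edge 4: (4.5,40)→(0.5,27)  cross = 4.5·27 − 0.5·40 = 101.5000; (r_i+r_j)·cross = 5·101.5000 = 507.5000
Σcross = 716.5000 → A = |Σcross|/2 = 358.2500 mm²
Σ(r_i+r_j)·cross = 17033.7500 → first moment M = |Σ|/6 = 2838.9583
R_c = M/A = 2838.9583/358.2500 = 7.9245 mm
θ = 206° = 3.595378 rad
V = θ·R_c·A = 3.595378·7.9245·358.2500 = 10207.129 mm³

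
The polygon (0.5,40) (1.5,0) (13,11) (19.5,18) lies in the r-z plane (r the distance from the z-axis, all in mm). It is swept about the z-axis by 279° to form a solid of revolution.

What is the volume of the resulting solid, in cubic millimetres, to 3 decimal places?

Volume = 13125.653 mm³

Profile (r,z), 4 vertices: (0.5,40) (1.5,0) (13,11) (19.5,18)
edge 0: (0.5,40)→(1.5,0)  cross = 0.5·0 − 1.5·40 = -60.0000; (r_i+r_j)·cross = 2·-60.0000 = -120.0000
edge 1: (1.5,0)→(13,11)  cross = 1.5·11 − 13·0 = 16.5000; (r_i+r_j)·cross = 14.5·16.5000 = 239.2500
edge 2: (13,11)→(19.5,18)  cross = 13·18 − 19.5·11 = 19.5000; (r_i+r_j)·cross = 32.5·19.5000 = 633.7500
edge 3: (19.5,18)→(0.5,40)  cross = 19.5·40 − 0.5·18 = 771.0000; (r_i+r_j)·cross = 20·771.0000 = 15420.0000
Σcross = 747.0000 → A = |Σcross|/2 = 373.5000 mm²
Σ(r_i+r_j)·cross = 16173.0000 → first moment M = |Σ|/6 = 2695.5000
R_c = M/A = 2695.5000/373.5000 = 7.2169 mm
θ = 279° = 4.869469 rad
V = θ·R_c·A = 4.869469·7.2169·373.5000 = 13125.653 mm³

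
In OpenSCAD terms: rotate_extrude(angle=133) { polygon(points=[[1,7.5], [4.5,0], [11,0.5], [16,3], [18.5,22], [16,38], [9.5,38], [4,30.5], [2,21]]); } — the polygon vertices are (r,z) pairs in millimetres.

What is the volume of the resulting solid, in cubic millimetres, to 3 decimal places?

Profile (r,z), 9 vertices: (1,7.5) (4.5,0) (11,0.5) (16,3) (18.5,22) (16,38) (9.5,38) (4,30.5) (2,21)
edge 0: (1,7.5)→(4.5,0)  cross = 1·0 − 4.5·7.5 = -33.7500; (r_i+r_j)·cross = 5.5·-33.7500 = -185.6250
edge 1: (4.5,0)→(11,0.5)  cross = 4.5·0.5 − 11·0 = 2.2500; (r_i+r_j)·cross = 15.5·2.2500 = 34.8750
edge 2: (11,0.5)→(16,3)  cross = 11·3 − 16·0.5 = 25.0000; (r_i+r_j)·cross = 27·25.0000 = 675.0000
edge 3: (16,3)→(18.5,22)  cross = 16·22 − 18.5·3 = 296.5000; (r_i+r_j)·cross = 34.5·296.5000 = 10229.2500
edge 4: (18.5,22)→(16,38)  cross = 18.5·38 − 16·22 = 351.0000; (r_i+r_j)·cross = 34.5·351.0000 = 12109.5000
edge 5: (16,38)→(9.5,38)  cross = 16·38 − 9.5·38 = 247.0000; (r_i+r_j)·cross = 25.5·247.0000 = 6298.5000
edge 6: (9.5,38)→(4,30.5)  cross = 9.5·30.5 − 4·38 = 137.7500; (r_i+r_j)·cross = 13.5·137.7500 = 1859.6250
edge 7: (4,30.5)→(2,21)  cross = 4·21 − 2·30.5 = 23.0000; (r_i+r_j)·cross = 6·23.0000 = 138.0000
edge 8: (2,21)→(1,7.5)  cross = 2·7.5 − 1·21 = -6.0000; (r_i+r_j)·cross = 3·-6.0000 = -18.0000
Σcross = 1042.7500 → A = |Σcross|/2 = 521.3750 mm²
Σ(r_i+r_j)·cross = 31141.1250 → first moment M = |Σ|/6 = 5190.1875
R_c = M/A = 5190.1875/521.3750 = 9.9548 mm
θ = 133° = 2.321288 rad
V = θ·R_c·A = 2.321288·9.9548·521.3750 = 12047.919 mm³

Volume = 12047.919 mm³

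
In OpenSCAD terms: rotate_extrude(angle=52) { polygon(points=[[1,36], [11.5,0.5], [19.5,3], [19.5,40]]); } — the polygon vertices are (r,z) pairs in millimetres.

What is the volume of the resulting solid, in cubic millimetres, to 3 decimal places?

Profile (r,z), 4 vertices: (1,36) (11.5,0.5) (19.5,3) (19.5,40)
edge 0: (1,36)→(11.5,0.5)  cross = 1·0.5 − 11.5·36 = -413.5000; (r_i+r_j)·cross = 12.5·-413.5000 = -5168.7500
edge 1: (11.5,0.5)→(19.5,3)  cross = 11.5·3 − 19.5·0.5 = 24.7500; (r_i+r_j)·cross = 31·24.7500 = 767.2500
edge 2: (19.5,3)→(19.5,40)  cross = 19.5·40 − 19.5·3 = 721.5000; (r_i+r_j)·cross = 39·721.5000 = 28138.5000
edge 3: (19.5,40)→(1,36)  cross = 19.5·36 − 1·40 = 662.0000; (r_i+r_j)·cross = 20.5·662.0000 = 13571.0000
Σcross = 994.7500 → A = |Σcross|/2 = 497.3750 mm²
Σ(r_i+r_j)·cross = 37308.0000 → first moment M = |Σ|/6 = 6218.0000
R_c = M/A = 6218.0000/497.3750 = 12.5016 mm
θ = 52° = 0.907571 rad
V = θ·R_c·A = 0.907571·12.5016·497.3750 = 5643.278 mm³

Volume = 5643.278 mm³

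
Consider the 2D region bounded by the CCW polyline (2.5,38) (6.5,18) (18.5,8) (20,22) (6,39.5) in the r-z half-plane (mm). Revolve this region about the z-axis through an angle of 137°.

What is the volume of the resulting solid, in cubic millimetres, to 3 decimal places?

Profile (r,z), 5 vertices: (2.5,38) (6.5,18) (18.5,8) (20,22) (6,39.5)
edge 0: (2.5,38)→(6.5,18)  cross = 2.5·18 − 6.5·38 = -202.0000; (r_i+r_j)·cross = 9·-202.0000 = -1818.0000
edge 1: (6.5,18)→(18.5,8)  cross = 6.5·8 − 18.5·18 = -281.0000; (r_i+r_j)·cross = 25·-281.0000 = -7025.0000
edge 2: (18.5,8)→(20,22)  cross = 18.5·22 − 20·8 = 247.0000; (r_i+r_j)·cross = 38.5·247.0000 = 9509.5000
edge 3: (20,22)→(6,39.5)  cross = 20·39.5 − 6·22 = 658.0000; (r_i+r_j)·cross = 26·658.0000 = 17108.0000
edge 4: (6,39.5)→(2.5,38)  cross = 6·38 − 2.5·39.5 = 129.2500; (r_i+r_j)·cross = 8.5·129.2500 = 1098.6250
Σcross = 551.2500 → A = |Σcross|/2 = 275.6250 mm²
Σ(r_i+r_j)·cross = 18873.1250 → first moment M = |Σ|/6 = 3145.5208
R_c = M/A = 3145.5208/275.6250 = 11.4123 mm
θ = 137° = 2.391101 rad
V = θ·R_c·A = 2.391101·11.4123·275.6250 = 7521.258 mm³

Volume = 7521.258 mm³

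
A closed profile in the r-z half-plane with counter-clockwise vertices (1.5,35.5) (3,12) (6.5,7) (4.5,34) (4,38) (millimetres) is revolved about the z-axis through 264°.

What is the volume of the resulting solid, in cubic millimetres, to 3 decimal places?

Profile (r,z), 5 vertices: (1.5,35.5) (3,12) (6.5,7) (4.5,34) (4,38)
edge 0: (1.5,35.5)→(3,12)  cross = 1.5·12 − 3·35.5 = -88.5000; (r_i+r_j)·cross = 4.5·-88.5000 = -398.2500
edge 1: (3,12)→(6.5,7)  cross = 3·7 − 6.5·12 = -57.0000; (r_i+r_j)·cross = 9.5·-57.0000 = -541.5000
edge 2: (6.5,7)→(4.5,34)  cross = 6.5·34 − 4.5·7 = 189.5000; (r_i+r_j)·cross = 11·189.5000 = 2084.5000
edge 3: (4.5,34)→(4,38)  cross = 4.5·38 − 4·34 = 35.0000; (r_i+r_j)·cross = 8.5·35.0000 = 297.5000
edge 4: (4,38)→(1.5,35.5)  cross = 4·35.5 − 1.5·38 = 85.0000; (r_i+r_j)·cross = 5.5·85.0000 = 467.5000
Σcross = 164.0000 → A = |Σcross|/2 = 82.0000 mm²
Σ(r_i+r_j)·cross = 1909.7500 → first moment M = |Σ|/6 = 318.2917
R_c = M/A = 318.2917/82.0000 = 3.8816 mm
θ = 264° = 4.607669 rad
V = θ·R_c·A = 4.607669·3.8816·82.0000 = 1466.583 mm³

Volume = 1466.583 mm³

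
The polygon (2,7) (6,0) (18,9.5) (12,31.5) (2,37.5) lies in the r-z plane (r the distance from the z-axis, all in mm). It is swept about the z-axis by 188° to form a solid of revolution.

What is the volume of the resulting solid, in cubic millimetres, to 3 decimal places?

Volume = 10825.835 mm³

Profile (r,z), 5 vertices: (2,7) (6,0) (18,9.5) (12,31.5) (2,37.5)
edge 0: (2,7)→(6,0)  cross = 2·0 − 6·7 = -42.0000; (r_i+r_j)·cross = 8·-42.0000 = -336.0000
edge 1: (6,0)→(18,9.5)  cross = 6·9.5 − 18·0 = 57.0000; (r_i+r_j)·cross = 24·57.0000 = 1368.0000
edge 2: (18,9.5)→(12,31.5)  cross = 18·31.5 − 12·9.5 = 453.0000; (r_i+r_j)·cross = 30·453.0000 = 13590.0000
edge 3: (12,31.5)→(2,37.5)  cross = 12·37.5 − 2·31.5 = 387.0000; (r_i+r_j)·cross = 14·387.0000 = 5418.0000
edge 4: (2,37.5)→(2,7)  cross = 2·7 − 2·37.5 = -61.0000; (r_i+r_j)·cross = 4·-61.0000 = -244.0000
Σcross = 794.0000 → A = |Σcross|/2 = 397.0000 mm²
Σ(r_i+r_j)·cross = 19796.0000 → first moment M = |Σ|/6 = 3299.3333
R_c = M/A = 3299.3333/397.0000 = 8.3107 mm
θ = 188° = 3.281219 rad
V = θ·R_c·A = 3.281219·8.3107·397.0000 = 10825.835 mm³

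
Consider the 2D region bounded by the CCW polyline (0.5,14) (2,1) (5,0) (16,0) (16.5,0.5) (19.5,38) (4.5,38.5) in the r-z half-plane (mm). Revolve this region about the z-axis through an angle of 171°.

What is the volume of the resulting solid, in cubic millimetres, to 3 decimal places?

Volume = 18160.762 mm³

Profile (r,z), 7 vertices: (0.5,14) (2,1) (5,0) (16,0) (16.5,0.5) (19.5,38) (4.5,38.5)
edge 0: (0.5,14)→(2,1)  cross = 0.5·1 − 2·14 = -27.5000; (r_i+r_j)·cross = 2.5·-27.5000 = -68.7500
edge 1: (2,1)→(5,0)  cross = 2·0 − 5·1 = -5.0000; (r_i+r_j)·cross = 7·-5.0000 = -35.0000
edge 2: (5,0)→(16,0)  cross = 5·0 − 16·0 = 0.0000; (r_i+r_j)·cross = 21·0.0000 = 0.0000
edge 3: (16,0)→(16.5,0.5)  cross = 16·0.5 − 16.5·0 = 8.0000; (r_i+r_j)·cross = 32.5·8.0000 = 260.0000
edge 4: (16.5,0.5)→(19.5,38)  cross = 16.5·38 − 19.5·0.5 = 617.2500; (r_i+r_j)·cross = 36·617.2500 = 22221.0000
edge 5: (19.5,38)→(4.5,38.5)  cross = 19.5·38.5 − 4.5·38 = 579.7500; (r_i+r_j)·cross = 24·579.7500 = 13914.0000
edge 6: (4.5,38.5)→(0.5,14)  cross = 4.5·14 − 0.5·38.5 = 43.7500; (r_i+r_j)·cross = 5·43.7500 = 218.7500
Σcross = 1216.2500 → A = |Σcross|/2 = 608.1250 mm²
Σ(r_i+r_j)·cross = 36510.0000 → first moment M = |Σ|/6 = 6085.0000
R_c = M/A = 6085.0000/608.1250 = 10.0062 mm
θ = 171° = 2.984513 rad
V = θ·R_c·A = 2.984513·10.0062·608.1250 = 18160.762 mm³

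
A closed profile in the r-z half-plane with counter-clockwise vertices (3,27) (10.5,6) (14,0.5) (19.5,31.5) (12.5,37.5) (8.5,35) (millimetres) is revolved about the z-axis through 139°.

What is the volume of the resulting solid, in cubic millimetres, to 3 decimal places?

Profile (r,z), 6 vertices: (3,27) (10.5,6) (14,0.5) (19.5,31.5) (12.5,37.5) (8.5,35)
edge 0: (3,27)→(10.5,6)  cross = 3·6 − 10.5·27 = -265.5000; (r_i+r_j)·cross = 13.5·-265.5000 = -3584.2500
edge 1: (10.5,6)→(14,0.5)  cross = 10.5·0.5 − 14·6 = -78.7500; (r_i+r_j)·cross = 24.5·-78.7500 = -1929.3750
edge 2: (14,0.5)→(19.5,31.5)  cross = 14·31.5 − 19.5·0.5 = 431.2500; (r_i+r_j)·cross = 33.5·431.2500 = 14446.8750
edge 3: (19.5,31.5)→(12.5,37.5)  cross = 19.5·37.5 − 12.5·31.5 = 337.5000; (r_i+r_j)·cross = 32·337.5000 = 10800.0000
edge 4: (12.5,37.5)→(8.5,35)  cross = 12.5·35 − 8.5·37.5 = 118.7500; (r_i+r_j)·cross = 21·118.7500 = 2493.7500
edge 5: (8.5,35)→(3,27)  cross = 8.5·27 − 3·35 = 124.5000; (r_i+r_j)·cross = 11.5·124.5000 = 1431.7500
Σcross = 667.7500 → A = |Σcross|/2 = 333.8750 mm²
Σ(r_i+r_j)·cross = 23658.7500 → first moment M = |Σ|/6 = 3943.1250
R_c = M/A = 3943.1250/333.8750 = 11.8102 mm
θ = 139° = 2.426008 rad
V = θ·R_c·A = 2.426008·11.8102·333.8750 = 9566.051 mm³

Volume = 9566.051 mm³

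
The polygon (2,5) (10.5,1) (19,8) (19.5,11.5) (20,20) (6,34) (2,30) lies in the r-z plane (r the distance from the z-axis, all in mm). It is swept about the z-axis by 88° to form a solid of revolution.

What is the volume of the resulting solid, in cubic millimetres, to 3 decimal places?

Volume = 6468.272 mm³

Profile (r,z), 7 vertices: (2,5) (10.5,1) (19,8) (19.5,11.5) (20,20) (6,34) (2,30)
edge 0: (2,5)→(10.5,1)  cross = 2·1 − 10.5·5 = -50.5000; (r_i+r_j)·cross = 12.5·-50.5000 = -631.2500
edge 1: (10.5,1)→(19,8)  cross = 10.5·8 − 19·1 = 65.0000; (r_i+r_j)·cross = 29.5·65.0000 = 1917.5000
edge 2: (19,8)→(19.5,11.5)  cross = 19·11.5 − 19.5·8 = 62.5000; (r_i+r_j)·cross = 38.5·62.5000 = 2406.2500
edge 3: (19.5,11.5)→(20,20)  cross = 19.5·20 − 20·11.5 = 160.0000; (r_i+r_j)·cross = 39.5·160.0000 = 6320.0000
edge 4: (20,20)→(6,34)  cross = 20·34 − 6·20 = 560.0000; (r_i+r_j)·cross = 26·560.0000 = 14560.0000
edge 5: (6,34)→(2,30)  cross = 6·30 − 2·34 = 112.0000; (r_i+r_j)·cross = 8·112.0000 = 896.0000
edge 6: (2,30)→(2,5)  cross = 2·5 − 2·30 = -50.0000; (r_i+r_j)·cross = 4·-50.0000 = -200.0000
Σcross = 859.0000 → A = |Σcross|/2 = 429.5000 mm²
Σ(r_i+r_j)·cross = 25268.5000 → first moment M = |Σ|/6 = 4211.4167
R_c = M/A = 4211.4167/429.5000 = 9.8054 mm
θ = 88° = 1.535890 rad
V = θ·R_c·A = 1.535890·9.8054·429.5000 = 6468.272 mm³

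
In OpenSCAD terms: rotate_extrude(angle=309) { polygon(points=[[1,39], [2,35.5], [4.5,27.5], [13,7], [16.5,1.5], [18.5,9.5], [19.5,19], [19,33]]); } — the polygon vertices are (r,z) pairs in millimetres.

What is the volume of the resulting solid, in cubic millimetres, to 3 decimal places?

Profile (r,z), 8 vertices: (1,39) (2,35.5) (4.5,27.5) (13,7) (16.5,1.5) (18.5,9.5) (19.5,19) (19,33)
edge 0: (1,39)→(2,35.5)  cross = 1·35.5 − 2·39 = -42.5000; (r_i+r_j)·cross = 3·-42.5000 = -127.5000
edge 1: (2,35.5)→(4.5,27.5)  cross = 2·27.5 − 4.5·35.5 = -104.7500; (r_i+r_j)·cross = 6.5·-104.7500 = -680.8750
edge 2: (4.5,27.5)→(13,7)  cross = 4.5·7 − 13·27.5 = -326.0000; (r_i+r_j)·cross = 17.5·-326.0000 = -5705.0000
edge 3: (13,7)→(16.5,1.5)  cross = 13·1.5 − 16.5·7 = -96.0000; (r_i+r_j)·cross = 29.5·-96.0000 = -2832.0000
edge 4: (16.5,1.5)→(18.5,9.5)  cross = 16.5·9.5 − 18.5·1.5 = 129.0000; (r_i+r_j)·cross = 35·129.0000 = 4515.0000
edge 5: (18.5,9.5)→(19.5,19)  cross = 18.5·19 − 19.5·9.5 = 166.2500; (r_i+r_j)·cross = 38·166.2500 = 6317.5000
edge 6: (19.5,19)→(19,33)  cross = 19.5·33 − 19·19 = 282.5000; (r_i+r_j)·cross = 38.5·282.5000 = 10876.2500
edge 7: (19,33)→(1,39)  cross = 19·39 − 1·33 = 708.0000; (r_i+r_j)·cross = 20·708.0000 = 14160.0000
Σcross = 716.5000 → A = |Σcross|/2 = 358.2500 mm²
Σ(r_i+r_j)·cross = 26523.3750 → first moment M = |Σ|/6 = 4420.5625
R_c = M/A = 4420.5625/358.2500 = 12.3393 mm
θ = 309° = 5.393067 rad
V = θ·R_c·A = 5.393067·12.3393·358.2500 = 23840.391 mm³

Volume = 23840.391 mm³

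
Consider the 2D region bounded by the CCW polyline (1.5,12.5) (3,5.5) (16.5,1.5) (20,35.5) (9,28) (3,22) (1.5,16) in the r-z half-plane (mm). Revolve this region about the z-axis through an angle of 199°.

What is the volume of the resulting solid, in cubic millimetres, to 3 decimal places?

Profile (r,z), 7 vertices: (1.5,12.5) (3,5.5) (16.5,1.5) (20,35.5) (9,28) (3,22) (1.5,16)
edge 0: (1.5,12.5)→(3,5.5)  cross = 1.5·5.5 − 3·12.5 = -29.2500; (r_i+r_j)·cross = 4.5·-29.2500 = -131.6250
edge 1: (3,5.5)→(16.5,1.5)  cross = 3·1.5 − 16.5·5.5 = -86.2500; (r_i+r_j)·cross = 19.5·-86.2500 = -1681.8750
edge 2: (16.5,1.5)→(20,35.5)  cross = 16.5·35.5 − 20·1.5 = 555.7500; (r_i+r_j)·cross = 36.5·555.7500 = 20284.8750
edge 3: (20,35.5)→(9,28)  cross = 20·28 − 9·35.5 = 240.5000; (r_i+r_j)·cross = 29·240.5000 = 6974.5000
edge 4: (9,28)→(3,22)  cross = 9·22 − 3·28 = 114.0000; (r_i+r_j)·cross = 12·114.0000 = 1368.0000
edge 5: (3,22)→(1.5,16)  cross = 3·16 − 1.5·22 = 15.0000; (r_i+r_j)·cross = 4.5·15.0000 = 67.5000
edge 6: (1.5,16)→(1.5,12.5)  cross = 1.5·12.5 − 1.5·16 = -5.2500; (r_i+r_j)·cross = 3·-5.2500 = -15.7500
Σcross = 804.5000 → A = |Σcross|/2 = 402.2500 mm²
Σ(r_i+r_j)·cross = 26865.6250 → first moment M = |Σ|/6 = 4477.6042
R_c = M/A = 4477.6042/402.2500 = 11.1314 mm
θ = 199° = 3.473205 rad
V = θ·R_c·A = 3.473205·11.1314·402.2500 = 15551.638 mm³

Volume = 15551.638 mm³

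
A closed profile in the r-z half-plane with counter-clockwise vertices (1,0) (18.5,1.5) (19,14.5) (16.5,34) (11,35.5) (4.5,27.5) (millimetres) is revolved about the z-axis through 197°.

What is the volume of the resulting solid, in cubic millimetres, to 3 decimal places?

Volume = 17961.672 mm³

Profile (r,z), 6 vertices: (1,0) (18.5,1.5) (19,14.5) (16.5,34) (11,35.5) (4.5,27.5)
edge 0: (1,0)→(18.5,1.5)  cross = 1·1.5 − 18.5·0 = 1.5000; (r_i+r_j)·cross = 19.5·1.5000 = 29.2500
edge 1: (18.5,1.5)→(19,14.5)  cross = 18.5·14.5 − 19·1.5 = 239.7500; (r_i+r_j)·cross = 37.5·239.7500 = 8990.6250
edge 2: (19,14.5)→(16.5,34)  cross = 19·34 − 16.5·14.5 = 406.7500; (r_i+r_j)·cross = 35.5·406.7500 = 14439.6250
edge 3: (16.5,34)→(11,35.5)  cross = 16.5·35.5 − 11·34 = 211.7500; (r_i+r_j)·cross = 27.5·211.7500 = 5823.1250
edge 4: (11,35.5)→(4.5,27.5)  cross = 11·27.5 − 4.5·35.5 = 142.7500; (r_i+r_j)·cross = 15.5·142.7500 = 2212.6250
edge 5: (4.5,27.5)→(1,0)  cross = 4.5·0 − 1·27.5 = -27.5000; (r_i+r_j)·cross = 5.5·-27.5000 = -151.2500
Σcross = 975.0000 → A = |Σcross|/2 = 487.5000 mm²
Σ(r_i+r_j)·cross = 31344.0000 → first moment M = |Σ|/6 = 5224.0000
R_c = M/A = 5224.0000/487.5000 = 10.7159 mm
θ = 197° = 3.438299 rad
V = θ·R_c·A = 3.438299·10.7159·487.5000 = 17961.672 mm³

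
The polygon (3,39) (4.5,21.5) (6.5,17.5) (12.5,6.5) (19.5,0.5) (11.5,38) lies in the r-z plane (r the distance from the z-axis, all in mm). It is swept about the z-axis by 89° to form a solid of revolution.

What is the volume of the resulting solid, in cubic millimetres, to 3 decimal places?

Profile (r,z), 6 vertices: (3,39) (4.5,21.5) (6.5,17.5) (12.5,6.5) (19.5,0.5) (11.5,38)
edge 0: (3,39)→(4.5,21.5)  cross = 3·21.5 − 4.5·39 = -111.0000; (r_i+r_j)·cross = 7.5·-111.0000 = -832.5000
edge 1: (4.5,21.5)→(6.5,17.5)  cross = 4.5·17.5 − 6.5·21.5 = -61.0000; (r_i+r_j)·cross = 11·-61.0000 = -671.0000
edge 2: (6.5,17.5)→(12.5,6.5)  cross = 6.5·6.5 − 12.5·17.5 = -176.5000; (r_i+r_j)·cross = 19·-176.5000 = -3353.5000
edge 3: (12.5,6.5)→(19.5,0.5)  cross = 12.5·0.5 − 19.5·6.5 = -120.5000; (r_i+r_j)·cross = 32·-120.5000 = -3856.0000
edge 4: (19.5,0.5)→(11.5,38)  cross = 19.5·38 − 11.5·0.5 = 735.2500; (r_i+r_j)·cross = 31·735.2500 = 22792.7500
edge 5: (11.5,38)→(3,39)  cross = 11.5·39 − 3·38 = 334.5000; (r_i+r_j)·cross = 14.5·334.5000 = 4850.2500
Σcross = 600.7500 → A = |Σcross|/2 = 300.3750 mm²
Σ(r_i+r_j)·cross = 18930.0000 → first moment M = |Σ|/6 = 3155.0000
R_c = M/A = 3155.0000/300.3750 = 10.5035 mm
θ = 89° = 1.553343 rad
V = θ·R_c·A = 1.553343·10.5035·300.3750 = 4900.797 mm³

Volume = 4900.797 mm³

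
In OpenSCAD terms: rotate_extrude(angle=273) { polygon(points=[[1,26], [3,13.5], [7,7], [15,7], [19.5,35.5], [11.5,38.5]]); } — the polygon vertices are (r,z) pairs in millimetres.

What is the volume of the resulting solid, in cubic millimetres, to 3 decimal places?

Volume = 20099.895 mm³

Profile (r,z), 6 vertices: (1,26) (3,13.5) (7,7) (15,7) (19.5,35.5) (11.5,38.5)
edge 0: (1,26)→(3,13.5)  cross = 1·13.5 − 3·26 = -64.5000; (r_i+r_j)·cross = 4·-64.5000 = -258.0000
edge 1: (3,13.5)→(7,7)  cross = 3·7 − 7·13.5 = -73.5000; (r_i+r_j)·cross = 10·-73.5000 = -735.0000
edge 2: (7,7)→(15,7)  cross = 7·7 − 15·7 = -56.0000; (r_i+r_j)·cross = 22·-56.0000 = -1232.0000
edge 3: (15,7)→(19.5,35.5)  cross = 15·35.5 − 19.5·7 = 396.0000; (r_i+r_j)·cross = 34.5·396.0000 = 13662.0000
edge 4: (19.5,35.5)→(11.5,38.5)  cross = 19.5·38.5 − 11.5·35.5 = 342.5000; (r_i+r_j)·cross = 31·342.5000 = 10617.5000
edge 5: (11.5,38.5)→(1,26)  cross = 11.5·26 − 1·38.5 = 260.5000; (r_i+r_j)·cross = 12.5·260.5000 = 3256.2500
Σcross = 805.0000 → A = |Σcross|/2 = 402.5000 mm²
Σ(r_i+r_j)·cross = 25310.7500 → first moment M = |Σ|/6 = 4218.4583
R_c = M/A = 4218.4583/402.5000 = 10.4806 mm
θ = 273° = 4.764749 rad
V = θ·R_c·A = 4.764749·10.4806·402.5000 = 20099.895 mm³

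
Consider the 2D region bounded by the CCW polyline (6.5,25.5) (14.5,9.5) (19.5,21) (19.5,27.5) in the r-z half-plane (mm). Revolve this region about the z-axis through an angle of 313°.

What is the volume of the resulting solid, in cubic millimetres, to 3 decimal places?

Profile (r,z), 4 vertices: (6.5,25.5) (14.5,9.5) (19.5,21) (19.5,27.5)
edge 0: (6.5,25.5)→(14.5,9.5)  cross = 6.5·9.5 − 14.5·25.5 = -308.0000; (r_i+r_j)·cross = 21·-308.0000 = -6468.0000
edge 1: (14.5,9.5)→(19.5,21)  cross = 14.5·21 − 19.5·9.5 = 119.2500; (r_i+r_j)·cross = 34·119.2500 = 4054.5000
edge 2: (19.5,21)→(19.5,27.5)  cross = 19.5·27.5 − 19.5·21 = 126.7500; (r_i+r_j)·cross = 39·126.7500 = 4943.2500
edge 3: (19.5,27.5)→(6.5,25.5)  cross = 19.5·25.5 − 6.5·27.5 = 318.5000; (r_i+r_j)·cross = 26·318.5000 = 8281.0000
Σcross = 256.5000 → A = |Σcross|/2 = 128.2500 mm²
Σ(r_i+r_j)·cross = 10810.7500 → first moment M = |Σ|/6 = 1801.7917
R_c = M/A = 1801.7917/128.2500 = 14.0491 mm
θ = 313° = 5.462881 rad
V = θ·R_c·A = 5.462881·14.0491·128.2500 = 9842.973 mm³

Volume = 9842.973 mm³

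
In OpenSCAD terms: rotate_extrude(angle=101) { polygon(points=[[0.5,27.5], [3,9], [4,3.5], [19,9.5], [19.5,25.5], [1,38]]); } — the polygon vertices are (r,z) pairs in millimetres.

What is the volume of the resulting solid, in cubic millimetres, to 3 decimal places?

Volume = 7372.728 mm³

Profile (r,z), 6 vertices: (0.5,27.5) (3,9) (4,3.5) (19,9.5) (19.5,25.5) (1,38)
edge 0: (0.5,27.5)→(3,9)  cross = 0.5·9 − 3·27.5 = -78.0000; (r_i+r_j)·cross = 3.5·-78.0000 = -273.0000
edge 1: (3,9)→(4,3.5)  cross = 3·3.5 − 4·9 = -25.5000; (r_i+r_j)·cross = 7·-25.5000 = -178.5000
edge 2: (4,3.5)→(19,9.5)  cross = 4·9.5 − 19·3.5 = -28.5000; (r_i+r_j)·cross = 23·-28.5000 = -655.5000
edge 3: (19,9.5)→(19.5,25.5)  cross = 19·25.5 − 19.5·9.5 = 299.2500; (r_i+r_j)·cross = 38.5·299.2500 = 11521.1250
edge 4: (19.5,25.5)→(1,38)  cross = 19.5·38 − 1·25.5 = 715.5000; (r_i+r_j)·cross = 20.5·715.5000 = 14667.7500
edge 5: (1,38)→(0.5,27.5)  cross = 1·27.5 − 0.5·38 = 8.5000; (r_i+r_j)·cross = 1.5·8.5000 = 12.7500
Σcross = 891.2500 → A = |Σcross|/2 = 445.6250 mm²
Σ(r_i+r_j)·cross = 25094.6250 → first moment M = |Σ|/6 = 4182.4375
R_c = M/A = 4182.4375/445.6250 = 9.3856 mm
θ = 101° = 1.762783 rad
V = θ·R_c·A = 1.762783·9.3856·445.6250 = 7372.728 mm³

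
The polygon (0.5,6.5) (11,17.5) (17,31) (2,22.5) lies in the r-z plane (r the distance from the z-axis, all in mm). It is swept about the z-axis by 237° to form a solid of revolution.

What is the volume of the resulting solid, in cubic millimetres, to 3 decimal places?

Profile (r,z), 4 vertices: (0.5,6.5) (11,17.5) (17,31) (2,22.5)
edge 0: (0.5,6.5)→(11,17.5)  cross = 0.5·17.5 − 11·6.5 = -62.7500; (r_i+r_j)·cross = 11.5·-62.7500 = -721.6250
edge 1: (11,17.5)→(17,31)  cross = 11·31 − 17·17.5 = 43.5000; (r_i+r_j)·cross = 28·43.5000 = 1218.0000
edge 2: (17,31)→(2,22.5)  cross = 17·22.5 − 2·31 = 320.5000; (r_i+r_j)·cross = 19·320.5000 = 6089.5000
edge 3: (2,22.5)→(0.5,6.5)  cross = 2·6.5 − 0.5·22.5 = 1.7500; (r_i+r_j)·cross = 2.5·1.7500 = 4.3750
Σcross = 303.0000 → A = |Σcross|/2 = 151.5000 mm²
Σ(r_i+r_j)·cross = 6590.2500 → first moment M = |Σ|/6 = 1098.3750
R_c = M/A = 1098.3750/151.5000 = 7.2500 mm
θ = 237° = 4.136430 rad
V = θ·R_c·A = 4.136430·7.2500·151.5000 = 4543.352 mm³

Volume = 4543.352 mm³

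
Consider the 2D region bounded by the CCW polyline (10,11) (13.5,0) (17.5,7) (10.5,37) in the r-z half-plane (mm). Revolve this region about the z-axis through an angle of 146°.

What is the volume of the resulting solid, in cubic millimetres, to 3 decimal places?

Volume = 4372.041 mm³

Profile (r,z), 4 vertices: (10,11) (13.5,0) (17.5,7) (10.5,37)
edge 0: (10,11)→(13.5,0)  cross = 10·0 − 13.5·11 = -148.5000; (r_i+r_j)·cross = 23.5·-148.5000 = -3489.7500
edge 1: (13.5,0)→(17.5,7)  cross = 13.5·7 − 17.5·0 = 94.5000; (r_i+r_j)·cross = 31·94.5000 = 2929.5000
edge 2: (17.5,7)→(10.5,37)  cross = 17.5·37 − 10.5·7 = 574.0000; (r_i+r_j)·cross = 28·574.0000 = 16072.0000
edge 3: (10.5,37)→(10,11)  cross = 10.5·11 − 10·37 = -254.5000; (r_i+r_j)·cross = 20.5·-254.5000 = -5217.2500
Σcross = 265.5000 → A = |Σcross|/2 = 132.7500 mm²
Σ(r_i+r_j)·cross = 10294.5000 → first moment M = |Σ|/6 = 1715.7500
R_c = M/A = 1715.7500/132.7500 = 12.9247 mm
θ = 146° = 2.548181 rad
V = θ·R_c·A = 2.548181·12.9247·132.7500 = 4372.041 mm³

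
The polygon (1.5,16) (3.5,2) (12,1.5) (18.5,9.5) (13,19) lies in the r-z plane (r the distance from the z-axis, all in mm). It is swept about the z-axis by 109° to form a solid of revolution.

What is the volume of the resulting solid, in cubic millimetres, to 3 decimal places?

Volume = 3760.349 mm³

Profile (r,z), 5 vertices: (1.5,16) (3.5,2) (12,1.5) (18.5,9.5) (13,19)
edge 0: (1.5,16)→(3.5,2)  cross = 1.5·2 − 3.5·16 = -53.0000; (r_i+r_j)·cross = 5·-53.0000 = -265.0000
edge 1: (3.5,2)→(12,1.5)  cross = 3.5·1.5 − 12·2 = -18.7500; (r_i+r_j)·cross = 15.5·-18.7500 = -290.6250
edge 2: (12,1.5)→(18.5,9.5)  cross = 12·9.5 − 18.5·1.5 = 86.2500; (r_i+r_j)·cross = 30.5·86.2500 = 2630.6250
edge 3: (18.5,9.5)→(13,19)  cross = 18.5·19 − 13·9.5 = 228.0000; (r_i+r_j)·cross = 31.5·228.0000 = 7182.0000
edge 4: (13,19)→(1.5,16)  cross = 13·16 − 1.5·19 = 179.5000; (r_i+r_j)·cross = 14.5·179.5000 = 2602.7500
Σcross = 422.0000 → A = |Σcross|/2 = 211.0000 mm²
Σ(r_i+r_j)·cross = 11859.7500 → first moment M = |Σ|/6 = 1976.6250
R_c = M/A = 1976.6250/211.0000 = 9.3679 mm
θ = 109° = 1.902409 rad
V = θ·R_c·A = 1.902409·9.3679·211.0000 = 3760.349 mm³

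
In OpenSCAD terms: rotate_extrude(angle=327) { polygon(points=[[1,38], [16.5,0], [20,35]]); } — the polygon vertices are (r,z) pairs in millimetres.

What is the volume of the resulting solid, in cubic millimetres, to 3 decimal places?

Profile (r,z), 3 vertices: (1,38) (16.5,0) (20,35)
edge 0: (1,38)→(16.5,0)  cross = 1·0 − 16.5·38 = -627.0000; (r_i+r_j)·cross = 17.5·-627.0000 = -10972.5000
edge 1: (16.5,0)→(20,35)  cross = 16.5·35 − 20·0 = 577.5000; (r_i+r_j)·cross = 36.5·577.5000 = 21078.7500
edge 2: (20,35)→(1,38)  cross = 20·38 − 1·35 = 725.0000; (r_i+r_j)·cross = 21·725.0000 = 15225.0000
Σcross = 675.5000 → A = |Σcross|/2 = 337.7500 mm²
Σ(r_i+r_j)·cross = 25331.2500 → first moment M = |Σ|/6 = 4221.8750
R_c = M/A = 4221.8750/337.7500 = 12.5000 mm
θ = 327° = 5.707227 rad
V = θ·R_c·A = 5.707227·12.5000·337.7500 = 24095.198 mm³

Volume = 24095.198 mm³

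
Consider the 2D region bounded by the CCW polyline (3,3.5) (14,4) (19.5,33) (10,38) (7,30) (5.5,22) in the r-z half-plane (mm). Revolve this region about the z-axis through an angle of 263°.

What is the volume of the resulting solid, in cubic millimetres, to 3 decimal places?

Profile (r,z), 6 vertices: (3,3.5) (14,4) (19.5,33) (10,38) (7,30) (5.5,22)
edge 0: (3,3.5)→(14,4)  cross = 3·4 − 14·3.5 = -37.0000; (r_i+r_j)·cross = 17·-37.0000 = -629.0000
edge 1: (14,4)→(19.5,33)  cross = 14·33 − 19.5·4 = 384.0000; (r_i+r_j)·cross = 33.5·384.0000 = 12864.0000
edge 2: (19.5,33)→(10,38)  cross = 19.5·38 − 10·33 = 411.0000; (r_i+r_j)·cross = 29.5·411.0000 = 12124.5000
edge 3: (10,38)→(7,30)  cross = 10·30 − 7·38 = 34.0000; (r_i+r_j)·cross = 17·34.0000 = 578.0000
edge 4: (7,30)→(5.5,22)  cross = 7·22 − 5.5·30 = -11.0000; (r_i+r_j)·cross = 12.5·-11.0000 = -137.5000
edge 5: (5.5,22)→(3,3.5)  cross = 5.5·3.5 − 3·22 = -46.7500; (r_i+r_j)·cross = 8.5·-46.7500 = -397.3750
Σcross = 734.2500 → A = |Σcross|/2 = 367.1250 mm²
Σ(r_i+r_j)·cross = 24402.6250 → first moment M = |Σ|/6 = 4067.1042
R_c = M/A = 4067.1042/367.1250 = 11.0783 mm
θ = 263° = 4.590216 rad
V = θ·R_c·A = 4.590216·11.0783·367.1250 = 18668.886 mm³

Volume = 18668.886 mm³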